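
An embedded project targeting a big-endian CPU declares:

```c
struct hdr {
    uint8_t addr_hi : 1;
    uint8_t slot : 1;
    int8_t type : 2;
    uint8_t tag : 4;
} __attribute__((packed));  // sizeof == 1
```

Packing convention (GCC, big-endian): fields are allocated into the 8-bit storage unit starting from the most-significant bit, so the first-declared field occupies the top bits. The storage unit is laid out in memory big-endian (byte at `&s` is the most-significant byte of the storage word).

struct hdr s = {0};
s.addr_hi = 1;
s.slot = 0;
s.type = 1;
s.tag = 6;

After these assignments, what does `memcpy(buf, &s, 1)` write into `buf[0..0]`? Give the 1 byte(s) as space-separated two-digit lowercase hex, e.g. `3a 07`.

96

[7+:1] addr_hi=1 & 0x1 = 0x1; word=0x80
[6+:1] slot=0 & 0x1 = 0x0; word=0x80
[4+:2] type=1 & 0x3 = 0x1; word=0x90
[0+:4] tag=6 & 0xf = 0x6; word=0x96
word = 0x96 → big-endian bytes:
  [0]=0x96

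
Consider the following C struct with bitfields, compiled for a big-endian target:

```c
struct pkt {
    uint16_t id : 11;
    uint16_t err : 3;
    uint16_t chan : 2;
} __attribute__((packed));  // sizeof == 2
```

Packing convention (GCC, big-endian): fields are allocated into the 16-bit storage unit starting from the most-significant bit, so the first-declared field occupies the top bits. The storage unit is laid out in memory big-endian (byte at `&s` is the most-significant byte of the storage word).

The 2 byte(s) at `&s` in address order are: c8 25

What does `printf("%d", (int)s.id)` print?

1601

[0]=0xc8 [1]=0x25 (big-endian) → word 0xc825
id:11 @ bit 5 → (0xc825>>5)&0x7ff = 0x641  ←
err:3 @ bit 2 → (0xc825>>2)&0x7 = 0x1
chan:2 @ bit 0 → (0xc825>>0)&0x3 = 0x1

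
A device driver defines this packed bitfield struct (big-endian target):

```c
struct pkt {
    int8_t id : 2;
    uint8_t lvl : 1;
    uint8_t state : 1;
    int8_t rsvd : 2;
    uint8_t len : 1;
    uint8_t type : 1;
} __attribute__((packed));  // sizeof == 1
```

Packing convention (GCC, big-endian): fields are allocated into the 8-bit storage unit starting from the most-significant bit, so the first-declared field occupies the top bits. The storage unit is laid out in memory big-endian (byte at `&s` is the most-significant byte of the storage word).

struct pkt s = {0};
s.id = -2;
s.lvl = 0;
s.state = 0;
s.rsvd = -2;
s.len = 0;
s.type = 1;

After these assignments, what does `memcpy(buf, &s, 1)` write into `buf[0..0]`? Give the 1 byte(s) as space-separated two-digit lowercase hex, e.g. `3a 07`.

89

[6+:2] id=-2 & 0x3 = 0x2; word=0x80
[5+:1] lvl=0 & 0x1 = 0x0; word=0x80
[4+:1] state=0 & 0x1 = 0x0; word=0x80
[2+:2] rsvd=-2 & 0x3 = 0x2; word=0x88
[1+:1] len=0 & 0x1 = 0x0; word=0x88
[0+:1] type=1 & 0x1 = 0x1; word=0x89
word = 0x89 → big-endian bytes:
  [0]=0x89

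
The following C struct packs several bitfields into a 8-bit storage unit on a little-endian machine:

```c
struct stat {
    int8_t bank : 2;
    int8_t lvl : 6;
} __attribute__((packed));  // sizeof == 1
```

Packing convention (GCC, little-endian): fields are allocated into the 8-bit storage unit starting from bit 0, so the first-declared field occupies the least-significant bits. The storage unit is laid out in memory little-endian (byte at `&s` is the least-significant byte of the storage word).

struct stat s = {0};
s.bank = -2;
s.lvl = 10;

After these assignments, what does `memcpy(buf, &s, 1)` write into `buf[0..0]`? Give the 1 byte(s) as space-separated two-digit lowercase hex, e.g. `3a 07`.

bank (2b) val=-2 bits=0x2 at bit 0: 0x02
lvl (6b) val=10 bits=0xa at bit 2: 0x2a
word = 0x2a → little-endian bytes:
  [0]=0x2a

2a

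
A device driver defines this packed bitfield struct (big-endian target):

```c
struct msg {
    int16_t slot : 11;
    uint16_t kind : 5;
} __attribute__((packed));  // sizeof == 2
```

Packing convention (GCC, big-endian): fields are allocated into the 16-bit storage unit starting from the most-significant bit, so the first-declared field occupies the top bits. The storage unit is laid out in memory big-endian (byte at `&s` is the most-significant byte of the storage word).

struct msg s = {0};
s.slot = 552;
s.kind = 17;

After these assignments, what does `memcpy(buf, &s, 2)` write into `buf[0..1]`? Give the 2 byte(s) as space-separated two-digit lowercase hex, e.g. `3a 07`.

slot:11 = 552 → 0x228 << 5 → word 0x4500
kind:5 = 17 → 0x11 << 0 → word 0x4511
word = 0x4511 → big-endian bytes:
  [0]=0x45  [1]=0x11

45 11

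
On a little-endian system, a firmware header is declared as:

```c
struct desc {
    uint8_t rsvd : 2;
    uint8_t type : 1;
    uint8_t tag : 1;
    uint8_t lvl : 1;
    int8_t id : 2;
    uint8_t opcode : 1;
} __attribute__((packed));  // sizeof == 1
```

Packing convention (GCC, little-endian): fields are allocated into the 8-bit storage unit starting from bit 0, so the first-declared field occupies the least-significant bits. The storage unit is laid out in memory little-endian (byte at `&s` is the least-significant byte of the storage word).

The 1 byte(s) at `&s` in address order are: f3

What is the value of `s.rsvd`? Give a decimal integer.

3

[0]=0xf3 (little-endian) → word 0xf3
rsvd:2 @ bit 0 → (0xf3>>0)&0x3 = 0x3  ←
type:1 @ bit 2 → (0xf3>>2)&0x1 = 0x0
tag:1 @ bit 3 → (0xf3>>3)&0x1 = 0x0
lvl:1 @ bit 4 → (0xf3>>4)&0x1 = 0x1
id:2 @ bit 5 → (0xf3>>5)&0x3 = 0x3
opcode:1 @ bit 7 → (0xf3>>7)&0x1 = 0x1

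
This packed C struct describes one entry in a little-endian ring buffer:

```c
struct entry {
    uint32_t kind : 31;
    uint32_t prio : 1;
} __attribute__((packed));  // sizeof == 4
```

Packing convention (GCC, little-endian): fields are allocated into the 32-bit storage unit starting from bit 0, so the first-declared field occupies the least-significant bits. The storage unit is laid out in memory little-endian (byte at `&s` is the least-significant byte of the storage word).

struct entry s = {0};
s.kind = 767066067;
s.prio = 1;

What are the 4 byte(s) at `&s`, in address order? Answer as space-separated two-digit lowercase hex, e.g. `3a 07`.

d3 7f b8 ad

kind:31 = 767066067 → 0x2db87fd3 << 0 → word 0x2db87fd3
prio:1 = 1 → 0x1 << 31 → word 0xadb87fd3
word = 0xadb87fd3 → little-endian bytes:
  [0]=0xd3  [1]=0x7f  [2]=0xb8  [3]=0xad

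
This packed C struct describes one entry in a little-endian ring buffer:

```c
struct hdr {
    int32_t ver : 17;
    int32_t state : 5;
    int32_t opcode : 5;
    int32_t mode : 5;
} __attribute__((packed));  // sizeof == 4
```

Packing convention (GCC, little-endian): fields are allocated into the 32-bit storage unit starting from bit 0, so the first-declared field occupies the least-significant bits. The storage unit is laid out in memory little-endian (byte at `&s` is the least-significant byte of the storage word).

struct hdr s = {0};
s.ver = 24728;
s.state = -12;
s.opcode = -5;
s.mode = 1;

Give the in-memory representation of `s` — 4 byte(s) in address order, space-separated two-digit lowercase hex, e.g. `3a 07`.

98 60 e8 0e

ver:17 = 24728 → 0x6098 << 0 → word 0x00006098
state:5 = -12 → 0x14 << 17 → word 0x00286098
opcode:5 = -5 → 0x1b << 22 → word 0x06e86098
mode:5 = 1 → 0x1 << 27 → word 0x0ee86098
word = 0x0ee86098 → little-endian bytes:
  [0]=0x98  [1]=0x60  [2]=0xe8  [3]=0x0e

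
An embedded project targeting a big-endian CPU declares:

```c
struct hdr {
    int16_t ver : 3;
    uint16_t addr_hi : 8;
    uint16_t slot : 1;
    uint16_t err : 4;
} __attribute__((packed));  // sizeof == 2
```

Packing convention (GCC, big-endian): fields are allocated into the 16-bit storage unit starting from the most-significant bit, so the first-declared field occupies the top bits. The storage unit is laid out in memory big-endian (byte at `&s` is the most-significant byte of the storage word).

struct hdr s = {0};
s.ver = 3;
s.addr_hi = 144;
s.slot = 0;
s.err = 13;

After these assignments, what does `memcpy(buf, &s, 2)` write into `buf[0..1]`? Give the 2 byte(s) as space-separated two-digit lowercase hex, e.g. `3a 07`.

72 0d

ver:3 = 3 → 0x3 << 13 → word 0x6000
addr_hi:8 = 144 → 0x90 << 5 → word 0x7200
slot:1 = 0 → 0x0 << 4 → word 0x7200
err:4 = 13 → 0xd << 0 → word 0x720d
word = 0x720d → big-endian bytes:
  [0]=0x72  [1]=0x0d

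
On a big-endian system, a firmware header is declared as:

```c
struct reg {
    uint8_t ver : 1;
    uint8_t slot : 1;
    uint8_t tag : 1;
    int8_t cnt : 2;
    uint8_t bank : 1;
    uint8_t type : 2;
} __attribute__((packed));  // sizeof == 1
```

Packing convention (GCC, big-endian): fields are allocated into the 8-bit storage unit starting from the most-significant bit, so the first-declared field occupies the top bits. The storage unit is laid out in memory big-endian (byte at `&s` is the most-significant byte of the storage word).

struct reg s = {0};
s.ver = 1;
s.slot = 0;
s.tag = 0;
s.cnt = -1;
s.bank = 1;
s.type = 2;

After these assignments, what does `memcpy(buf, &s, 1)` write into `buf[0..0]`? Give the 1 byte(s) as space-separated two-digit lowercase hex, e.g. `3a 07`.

ver:1 = 1 → 0x1 << 7 → word 0x80
slot:1 = 0 → 0x0 << 6 → word 0x80
tag:1 = 0 → 0x0 << 5 → word 0x80
cnt:2 = -1 → 0x3 << 3 → word 0x98
bank:1 = 1 → 0x1 << 2 → word 0x9c
type:2 = 2 → 0x2 << 0 → word 0x9e
word = 0x9e → big-endian bytes:
  [0]=0x9e

9e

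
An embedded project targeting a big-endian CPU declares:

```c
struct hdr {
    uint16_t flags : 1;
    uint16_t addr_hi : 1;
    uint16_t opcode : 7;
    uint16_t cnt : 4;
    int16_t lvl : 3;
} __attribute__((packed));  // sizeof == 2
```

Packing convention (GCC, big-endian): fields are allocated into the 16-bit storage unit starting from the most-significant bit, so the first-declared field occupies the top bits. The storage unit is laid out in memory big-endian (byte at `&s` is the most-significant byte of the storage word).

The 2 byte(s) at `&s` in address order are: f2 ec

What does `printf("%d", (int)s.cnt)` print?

[0]=0xf2 [1]=0xec (big-endian) → word 0xf2ec
flags [15+:1] = (word>>15) & 0x1 = 1
addr_hi [14+:1] = (word>>14) & 0x1 = 1
opcode [7+:7] = (word>>7) & 0x7f = 101
cnt [3+:4] = (word>>3) & 0xf = 13  ←
lvl [0+:3] = (word>>0) & 0x7 = 4

13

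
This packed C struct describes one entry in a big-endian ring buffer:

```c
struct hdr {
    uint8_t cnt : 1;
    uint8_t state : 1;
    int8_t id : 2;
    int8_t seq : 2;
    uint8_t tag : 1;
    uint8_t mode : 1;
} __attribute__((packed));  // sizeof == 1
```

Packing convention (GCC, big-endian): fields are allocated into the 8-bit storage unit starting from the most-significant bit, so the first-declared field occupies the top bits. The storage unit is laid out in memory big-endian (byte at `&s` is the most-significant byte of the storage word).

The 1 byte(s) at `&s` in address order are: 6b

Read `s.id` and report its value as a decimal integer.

-2

[0]=0x6b (big-endian) → word 0x6b
cnt:1 @ bit 7 → (0x6b>>7)&0x1 = 0x0
state:1 @ bit 6 → (0x6b>>6)&0x1 = 0x1
id:2 @ bit 4 → (0x6b>>4)&0x3 = 0x2  ←
seq:2 @ bit 2 → (0x6b>>2)&0x3 = 0x2
tag:1 @ bit 1 → (0x6b>>1)&0x1 = 0x1
mode:1 @ bit 0 → (0x6b>>0)&0x1 = 0x1
id signed 2b, MSB=1: 2 - 4 = -2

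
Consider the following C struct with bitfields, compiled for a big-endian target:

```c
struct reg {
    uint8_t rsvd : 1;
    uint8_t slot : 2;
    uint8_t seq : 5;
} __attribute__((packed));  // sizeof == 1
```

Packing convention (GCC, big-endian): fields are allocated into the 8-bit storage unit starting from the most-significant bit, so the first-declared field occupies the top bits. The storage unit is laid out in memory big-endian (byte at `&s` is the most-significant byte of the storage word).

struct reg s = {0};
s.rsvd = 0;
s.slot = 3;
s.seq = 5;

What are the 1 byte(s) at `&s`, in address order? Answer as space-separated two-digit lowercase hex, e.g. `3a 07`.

rsvd:1 = 0 → 0x0 << 7 → word 0x00
slot:2 = 3 → 0x3 << 5 → word 0x60
seq:5 = 5 → 0x5 << 0 → word 0x65
word = 0x65 → big-endian bytes:
  [0]=0x65

65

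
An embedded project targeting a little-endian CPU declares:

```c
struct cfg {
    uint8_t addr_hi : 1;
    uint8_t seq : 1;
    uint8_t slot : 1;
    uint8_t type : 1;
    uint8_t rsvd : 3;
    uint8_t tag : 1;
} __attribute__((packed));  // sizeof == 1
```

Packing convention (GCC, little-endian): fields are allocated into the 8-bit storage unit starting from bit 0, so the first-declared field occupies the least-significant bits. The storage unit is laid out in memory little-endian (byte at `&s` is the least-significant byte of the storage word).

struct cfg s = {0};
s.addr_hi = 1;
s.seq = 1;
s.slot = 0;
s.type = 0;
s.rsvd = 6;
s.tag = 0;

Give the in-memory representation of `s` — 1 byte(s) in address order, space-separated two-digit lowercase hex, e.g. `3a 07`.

63

addr_hi (1b) val=1 bits=0x1 at bit 0: 0x01
seq (1b) val=1 bits=0x1 at bit 1: 0x03
slot (1b) val=0 bits=0x0 at bit 2: 0x03
type (1b) val=0 bits=0x0 at bit 3: 0x03
rsvd (3b) val=6 bits=0x6 at bit 4: 0x63
tag (1b) val=0 bits=0x0 at bit 7: 0x63
word = 0x63 → little-endian bytes:
  [0]=0x63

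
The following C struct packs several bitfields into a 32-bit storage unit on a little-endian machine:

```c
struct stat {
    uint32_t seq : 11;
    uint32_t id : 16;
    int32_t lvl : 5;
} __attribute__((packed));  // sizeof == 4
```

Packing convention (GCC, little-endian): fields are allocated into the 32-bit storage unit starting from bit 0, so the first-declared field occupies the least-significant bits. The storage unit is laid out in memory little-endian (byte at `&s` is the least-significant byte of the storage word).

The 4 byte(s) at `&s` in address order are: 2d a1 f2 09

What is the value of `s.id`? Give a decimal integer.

[0]=0x2d [1]=0xa1 [2]=0xf2 [3]=0x09 (little-endian) → word 0x09f2a12d
seq:11 @ bit 0 → (0x09f2a12d>>0)&0x7ff = 0x12d
id:16 @ bit 11 → (0x09f2a12d>>11)&0xffff = 0x3e54  ←
lvl:5 @ bit 27 → (0x09f2a12d>>27)&0x1f = 0x1

15956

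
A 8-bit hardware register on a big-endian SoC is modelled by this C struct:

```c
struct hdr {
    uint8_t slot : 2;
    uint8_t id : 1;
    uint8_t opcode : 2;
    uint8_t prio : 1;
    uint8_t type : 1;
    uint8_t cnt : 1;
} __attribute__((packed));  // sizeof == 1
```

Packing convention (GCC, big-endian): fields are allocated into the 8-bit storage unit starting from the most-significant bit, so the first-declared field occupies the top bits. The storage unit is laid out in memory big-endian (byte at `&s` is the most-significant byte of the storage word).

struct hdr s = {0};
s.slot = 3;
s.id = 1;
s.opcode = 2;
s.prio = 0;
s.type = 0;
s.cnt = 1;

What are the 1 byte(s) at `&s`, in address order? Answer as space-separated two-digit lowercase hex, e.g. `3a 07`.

slot (2b) val=3 bits=0x3 at bit 6: 0xc0
id (1b) val=1 bits=0x1 at bit 5: 0xe0
opcode (2b) val=2 bits=0x2 at bit 3: 0xf0
prio (1b) val=0 bits=0x0 at bit 2: 0xf0
type (1b) val=0 bits=0x0 at bit 1: 0xf0
cnt (1b) val=1 bits=0x1 at bit 0: 0xf1
word = 0xf1 → big-endian bytes:
  [0]=0xf1

f1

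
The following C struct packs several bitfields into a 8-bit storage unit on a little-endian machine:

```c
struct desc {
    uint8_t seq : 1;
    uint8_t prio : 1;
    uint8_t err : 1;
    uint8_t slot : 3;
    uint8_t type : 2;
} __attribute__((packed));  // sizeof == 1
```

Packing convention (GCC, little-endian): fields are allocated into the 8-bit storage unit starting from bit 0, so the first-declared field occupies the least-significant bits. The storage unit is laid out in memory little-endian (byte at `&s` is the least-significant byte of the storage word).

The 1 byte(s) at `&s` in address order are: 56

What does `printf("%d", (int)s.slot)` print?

2

[0]=0x56 (little-endian) → word 0x56
seq:1 @ bit 0 → (0x56>>0)&0x1 = 0x0
prio:1 @ bit 1 → (0x56>>1)&0x1 = 0x1
err:1 @ bit 2 → (0x56>>2)&0x1 = 0x1
slot:3 @ bit 3 → (0x56>>3)&0x7 = 0x2  ←
type:2 @ bit 6 → (0x56>>6)&0x3 = 0x1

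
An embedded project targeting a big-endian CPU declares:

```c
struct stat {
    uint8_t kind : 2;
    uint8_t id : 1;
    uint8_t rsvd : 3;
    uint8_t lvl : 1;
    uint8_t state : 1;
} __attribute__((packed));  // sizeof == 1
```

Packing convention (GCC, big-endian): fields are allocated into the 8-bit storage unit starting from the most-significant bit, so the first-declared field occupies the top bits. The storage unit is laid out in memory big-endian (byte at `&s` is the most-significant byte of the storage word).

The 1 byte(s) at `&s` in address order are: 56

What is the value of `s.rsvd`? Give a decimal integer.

[0]=0x56 (big-endian) → word 0x56
kind [6+:2] = (word>>6) & 0x3 = 1
id [5+:1] = (word>>5) & 0x1 = 0
rsvd [2+:3] = (word>>2) & 0x7 = 5  ←
lvl [1+:1] = (word>>1) & 0x1 = 1
state [0+:1] = (word>>0) & 0x1 = 0

5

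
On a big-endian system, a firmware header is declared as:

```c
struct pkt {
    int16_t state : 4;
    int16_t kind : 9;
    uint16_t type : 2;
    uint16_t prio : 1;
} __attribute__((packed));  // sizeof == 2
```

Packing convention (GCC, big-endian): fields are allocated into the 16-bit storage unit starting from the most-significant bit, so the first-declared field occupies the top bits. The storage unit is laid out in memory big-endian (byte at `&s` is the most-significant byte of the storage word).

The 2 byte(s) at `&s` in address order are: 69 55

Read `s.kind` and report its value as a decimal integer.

[0]=0x69 [1]=0x55 (big-endian) → word 0x6955
state [12+:4] = (word>>12) & 0xf = 6
kind [3+:9] = (word>>3) & 0x1ff = 298  ←
type [1+:2] = (word>>1) & 0x3 = 2
prio [0+:1] = (word>>0) & 0x1 = 1
kind signed 9b, MSB=1: 298 - 512 = -214

-214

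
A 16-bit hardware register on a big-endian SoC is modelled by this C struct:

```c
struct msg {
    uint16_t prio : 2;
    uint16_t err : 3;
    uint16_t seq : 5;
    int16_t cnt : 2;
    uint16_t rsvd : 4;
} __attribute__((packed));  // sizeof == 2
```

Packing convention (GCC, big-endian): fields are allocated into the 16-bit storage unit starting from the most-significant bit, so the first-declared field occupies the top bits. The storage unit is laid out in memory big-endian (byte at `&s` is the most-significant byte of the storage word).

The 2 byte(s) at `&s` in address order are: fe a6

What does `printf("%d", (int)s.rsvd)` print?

6

[0]=0xfe [1]=0xa6 (big-endian) → word 0xfea6
prio [14+:2] = (word>>14) & 0x3 = 3
err [11+:3] = (word>>11) & 0x7 = 7
seq [6+:5] = (word>>6) & 0x1f = 26
cnt [4+:2] = (word>>4) & 0x3 = 2
rsvd [0+:4] = (word>>0) & 0xf = 6  ←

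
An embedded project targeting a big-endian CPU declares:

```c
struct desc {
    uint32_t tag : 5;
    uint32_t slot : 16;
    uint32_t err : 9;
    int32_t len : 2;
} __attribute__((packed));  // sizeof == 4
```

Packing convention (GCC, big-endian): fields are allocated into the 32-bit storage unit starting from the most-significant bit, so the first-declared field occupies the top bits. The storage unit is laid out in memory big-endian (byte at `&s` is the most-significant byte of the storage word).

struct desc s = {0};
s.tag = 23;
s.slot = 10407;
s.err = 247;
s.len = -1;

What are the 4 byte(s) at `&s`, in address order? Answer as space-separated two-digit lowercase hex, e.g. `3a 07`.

b9 45 3b df

[27+:5] tag=23 & 0x1f = 0x17; word=0xb8000000
[11+:16] slot=10407 & 0xffff = 0x28a7; word=0xb9453800
[2+:9] err=247 & 0x1ff = 0xf7; word=0xb9453bdc
[0+:2] len=-1 & 0x3 = 0x3; word=0xb9453bdf
word = 0xb9453bdf → big-endian bytes:
  [0]=0xb9  [1]=0x45  [2]=0x3b  [3]=0xdf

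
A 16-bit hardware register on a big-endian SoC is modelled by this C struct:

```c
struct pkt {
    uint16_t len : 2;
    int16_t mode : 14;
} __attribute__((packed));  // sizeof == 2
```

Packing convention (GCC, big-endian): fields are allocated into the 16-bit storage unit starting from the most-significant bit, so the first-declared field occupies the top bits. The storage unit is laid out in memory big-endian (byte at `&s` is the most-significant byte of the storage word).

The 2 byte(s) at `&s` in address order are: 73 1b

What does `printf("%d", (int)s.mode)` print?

[0]=0x73 [1]=0x1b (big-endian) → word 0x731b
len:2 @ bit 14 → (0x731b>>14)&0x3 = 0x1
mode:14 @ bit 0 → (0x731b>>0)&0x3fff = 0x331b  ←
mode signed 14b, MSB=1: 13083 - 16384 = -3301

-3301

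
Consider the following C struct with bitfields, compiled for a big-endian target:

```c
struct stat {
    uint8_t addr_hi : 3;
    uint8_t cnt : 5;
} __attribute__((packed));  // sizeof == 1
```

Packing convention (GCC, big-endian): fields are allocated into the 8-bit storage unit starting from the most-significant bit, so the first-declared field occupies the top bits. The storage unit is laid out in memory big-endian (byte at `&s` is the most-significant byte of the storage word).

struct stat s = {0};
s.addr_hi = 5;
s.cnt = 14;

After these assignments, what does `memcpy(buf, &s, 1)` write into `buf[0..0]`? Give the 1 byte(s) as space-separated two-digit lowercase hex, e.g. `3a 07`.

addr_hi:3 = 5 → 0x5 << 5 → word 0xa0
cnt:5 = 14 → 0xe << 0 → word 0xae
word = 0xae → big-endian bytes:
  [0]=0xae

ae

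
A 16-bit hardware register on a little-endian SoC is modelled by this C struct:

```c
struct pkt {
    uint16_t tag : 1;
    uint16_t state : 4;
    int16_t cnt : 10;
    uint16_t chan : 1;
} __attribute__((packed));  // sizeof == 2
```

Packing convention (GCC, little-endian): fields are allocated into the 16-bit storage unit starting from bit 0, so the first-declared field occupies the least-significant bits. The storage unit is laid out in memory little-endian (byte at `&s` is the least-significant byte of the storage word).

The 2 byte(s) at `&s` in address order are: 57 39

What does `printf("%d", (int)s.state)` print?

11

[0]=0x57 [1]=0x39 (little-endian) → word 0x3957
tag [0+:1] = (word>>0) & 0x1 = 1
state [1+:4] = (word>>1) & 0xf = 11  ←
cnt [5+:10] = (word>>5) & 0x3ff = 458
chan [15+:1] = (word>>15) & 0x1 = 0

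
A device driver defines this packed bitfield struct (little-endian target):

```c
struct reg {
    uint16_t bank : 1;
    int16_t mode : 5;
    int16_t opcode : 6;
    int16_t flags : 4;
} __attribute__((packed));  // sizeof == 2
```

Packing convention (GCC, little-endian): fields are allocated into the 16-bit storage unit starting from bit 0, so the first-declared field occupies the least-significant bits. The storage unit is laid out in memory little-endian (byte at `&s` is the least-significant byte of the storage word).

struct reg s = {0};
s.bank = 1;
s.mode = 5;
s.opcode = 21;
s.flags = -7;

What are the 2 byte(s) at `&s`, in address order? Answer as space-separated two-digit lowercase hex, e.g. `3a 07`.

bank:1 = 1 → 0x1 << 0 → word 0x0001
mode:5 = 5 → 0x5 << 1 → word 0x000b
opcode:6 = 21 → 0x15 << 6 → word 0x054b
flags:4 = -7 → 0x9 << 12 → word 0x954b
word = 0x954b → little-endian bytes:
  [0]=0x4b  [1]=0x95

4b 95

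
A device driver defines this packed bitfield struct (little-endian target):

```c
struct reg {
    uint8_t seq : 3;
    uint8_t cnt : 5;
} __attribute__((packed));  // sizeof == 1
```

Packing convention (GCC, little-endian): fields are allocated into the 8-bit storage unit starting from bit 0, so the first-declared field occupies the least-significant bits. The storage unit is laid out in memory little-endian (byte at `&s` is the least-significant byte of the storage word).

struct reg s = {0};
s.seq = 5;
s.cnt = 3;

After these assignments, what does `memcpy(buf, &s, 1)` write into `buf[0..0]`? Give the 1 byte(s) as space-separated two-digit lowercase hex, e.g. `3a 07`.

1d

seq (3b) val=5 bits=0x5 at bit 0: 0x05
cnt (5b) val=3 bits=0x3 at bit 3: 0x1d
word = 0x1d → little-endian bytes:
  [0]=0x1d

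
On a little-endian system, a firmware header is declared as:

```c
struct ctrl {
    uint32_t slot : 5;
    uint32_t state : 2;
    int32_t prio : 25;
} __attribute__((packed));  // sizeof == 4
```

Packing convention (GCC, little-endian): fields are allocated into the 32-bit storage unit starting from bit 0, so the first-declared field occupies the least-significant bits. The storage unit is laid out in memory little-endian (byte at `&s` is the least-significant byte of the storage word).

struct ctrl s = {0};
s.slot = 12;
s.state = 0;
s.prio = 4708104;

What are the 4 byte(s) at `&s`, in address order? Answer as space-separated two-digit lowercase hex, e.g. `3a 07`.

0c 84 eb 23

slot (5b) val=12 bits=0xc at bit 0: 0x0000000c
state (2b) val=0 bits=0x0 at bit 5: 0x0000000c
prio (25b) val=4708104 bits=0x47d708 at bit 7: 0x23eb840c
word = 0x23eb840c → little-endian bytes:
  [0]=0x0c  [1]=0x84  [2]=0xeb  [3]=0x23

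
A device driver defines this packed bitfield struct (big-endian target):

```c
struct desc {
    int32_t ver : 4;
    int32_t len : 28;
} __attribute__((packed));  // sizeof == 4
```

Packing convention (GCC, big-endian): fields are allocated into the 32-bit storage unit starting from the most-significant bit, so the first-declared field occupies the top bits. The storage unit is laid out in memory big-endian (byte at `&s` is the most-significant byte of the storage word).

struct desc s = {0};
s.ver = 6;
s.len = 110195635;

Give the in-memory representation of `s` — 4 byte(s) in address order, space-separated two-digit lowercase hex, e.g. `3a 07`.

66 91 73 b3

[28+:4] ver=6 & 0xf = 0x6; word=0x60000000
[0+:28] len=110195635 & 0xfffffff = 0x69173b3; word=0x669173b3
word = 0x669173b3 → big-endian bytes:
  [0]=0x66  [1]=0x91  [2]=0x73  [3]=0xb3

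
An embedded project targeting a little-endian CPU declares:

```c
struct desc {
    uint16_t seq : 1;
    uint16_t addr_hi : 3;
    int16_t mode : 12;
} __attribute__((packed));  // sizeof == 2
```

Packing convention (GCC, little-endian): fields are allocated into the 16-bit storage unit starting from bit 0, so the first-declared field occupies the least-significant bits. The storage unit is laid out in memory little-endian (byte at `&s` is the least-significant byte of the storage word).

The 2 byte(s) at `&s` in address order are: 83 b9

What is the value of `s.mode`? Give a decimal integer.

-1128

[0]=0x83 [1]=0xb9 (little-endian) → word 0xb983
seq:1 @ bit 0 → (0xb983>>0)&0x1 = 0x1
addr_hi:3 @ bit 1 → (0xb983>>1)&0x7 = 0x1
mode:12 @ bit 4 → (0xb983>>4)&0xfff = 0xb98  ←
mode signed 12b, MSB=1: 2968 - 4096 = -1128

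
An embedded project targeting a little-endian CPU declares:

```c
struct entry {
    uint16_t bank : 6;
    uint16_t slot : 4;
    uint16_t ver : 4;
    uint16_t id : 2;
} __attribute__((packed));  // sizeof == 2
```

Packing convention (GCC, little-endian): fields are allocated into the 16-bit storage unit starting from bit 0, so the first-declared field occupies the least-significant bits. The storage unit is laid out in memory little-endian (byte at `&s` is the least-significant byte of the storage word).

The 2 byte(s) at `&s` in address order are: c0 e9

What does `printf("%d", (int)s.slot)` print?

[0]=0xc0 [1]=0xe9 (little-endian) → word 0xe9c0
bank:6 @ bit 0 → (0xe9c0>>0)&0x3f = 0x0
slot:4 @ bit 6 → (0xe9c0>>6)&0xf = 0x7  ←
ver:4 @ bit 10 → (0xe9c0>>10)&0xf = 0xa
id:2 @ bit 14 → (0xe9c0>>14)&0x3 = 0x3

7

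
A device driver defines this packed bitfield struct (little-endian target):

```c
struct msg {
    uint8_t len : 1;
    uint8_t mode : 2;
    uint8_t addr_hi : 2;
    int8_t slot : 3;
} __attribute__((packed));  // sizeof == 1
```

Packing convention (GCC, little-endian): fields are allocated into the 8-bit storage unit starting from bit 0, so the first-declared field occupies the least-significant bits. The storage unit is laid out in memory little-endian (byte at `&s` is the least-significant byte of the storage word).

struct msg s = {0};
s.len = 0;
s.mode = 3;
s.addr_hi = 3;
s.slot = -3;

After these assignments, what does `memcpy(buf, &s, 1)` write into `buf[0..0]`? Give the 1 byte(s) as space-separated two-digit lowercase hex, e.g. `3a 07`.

len (1b) val=0 bits=0x0 at bit 0: 0x00
mode (2b) val=3 bits=0x3 at bit 1: 0x06
addr_hi (2b) val=3 bits=0x3 at bit 3: 0x1e
slot (3b) val=-3 bits=0x5 at bit 5: 0xbe
word = 0xbe → little-endian bytes:
  [0]=0xbe

be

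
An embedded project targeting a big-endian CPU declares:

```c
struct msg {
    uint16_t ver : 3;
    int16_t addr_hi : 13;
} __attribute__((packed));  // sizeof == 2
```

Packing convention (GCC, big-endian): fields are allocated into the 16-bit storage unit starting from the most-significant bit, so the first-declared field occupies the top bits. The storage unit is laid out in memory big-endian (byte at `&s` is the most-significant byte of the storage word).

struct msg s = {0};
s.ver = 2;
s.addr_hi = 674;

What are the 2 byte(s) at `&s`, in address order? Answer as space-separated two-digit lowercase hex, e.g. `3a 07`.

ver (3b) val=2 bits=0x2 at bit 13: 0x4000
addr_hi (13b) val=674 bits=0x2a2 at bit 0: 0x42a2
word = 0x42a2 → big-endian bytes:
  [0]=0x42  [1]=0xa2

42 a2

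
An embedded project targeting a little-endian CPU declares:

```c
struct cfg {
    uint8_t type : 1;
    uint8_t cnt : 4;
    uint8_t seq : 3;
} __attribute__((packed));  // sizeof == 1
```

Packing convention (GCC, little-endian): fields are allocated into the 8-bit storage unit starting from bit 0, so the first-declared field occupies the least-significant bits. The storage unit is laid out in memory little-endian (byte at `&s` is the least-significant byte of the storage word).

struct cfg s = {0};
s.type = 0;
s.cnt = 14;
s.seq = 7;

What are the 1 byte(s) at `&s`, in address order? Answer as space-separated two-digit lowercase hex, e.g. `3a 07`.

fc

type:1 = 0 → 0x0 << 0 → word 0x00
cnt:4 = 14 → 0xe << 1 → word 0x1c
seq:3 = 7 → 0x7 << 5 → word 0xfc
word = 0xfc → little-endian bytes:
  [0]=0xfc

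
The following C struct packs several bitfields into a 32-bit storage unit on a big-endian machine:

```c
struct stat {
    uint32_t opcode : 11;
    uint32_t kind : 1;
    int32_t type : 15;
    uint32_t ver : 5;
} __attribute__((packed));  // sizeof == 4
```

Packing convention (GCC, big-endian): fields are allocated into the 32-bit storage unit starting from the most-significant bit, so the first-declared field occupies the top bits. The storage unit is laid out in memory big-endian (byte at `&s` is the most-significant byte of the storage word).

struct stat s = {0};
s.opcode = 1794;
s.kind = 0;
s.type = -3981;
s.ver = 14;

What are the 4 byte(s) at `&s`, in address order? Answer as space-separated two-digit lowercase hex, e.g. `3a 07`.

e0 4e 0e 6e

opcode:11 = 1794 → 0x702 << 21 → word 0xe0400000
kind:1 = 0 → 0x0 << 20 → word 0xe0400000
type:15 = -3981 → 0x7073 << 5 → word 0xe04e0e60
ver:5 = 14 → 0xe << 0 → word 0xe04e0e6e
word = 0xe04e0e6e → big-endian bytes:
  [0]=0xe0  [1]=0x4e  [2]=0x0e  [3]=0x6e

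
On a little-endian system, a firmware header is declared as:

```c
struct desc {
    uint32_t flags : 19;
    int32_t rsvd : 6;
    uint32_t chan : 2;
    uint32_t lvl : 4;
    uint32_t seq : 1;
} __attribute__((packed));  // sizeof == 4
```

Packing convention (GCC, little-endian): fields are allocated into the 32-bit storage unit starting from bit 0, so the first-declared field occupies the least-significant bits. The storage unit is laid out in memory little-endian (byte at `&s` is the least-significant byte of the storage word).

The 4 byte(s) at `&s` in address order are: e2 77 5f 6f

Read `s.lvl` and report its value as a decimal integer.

[0]=0xe2 [1]=0x77 [2]=0x5f [3]=0x6f (little-endian) → word 0x6f5f77e2
flags:19 @ bit 0 → (0x6f5f77e2>>0)&0x7ffff = 0x777e2
rsvd:6 @ bit 19 → (0x6f5f77e2>>19)&0x3f = 0x2b
chan:2 @ bit 25 → (0x6f5f77e2>>25)&0x3 = 0x3
lvl:4 @ bit 27 → (0x6f5f77e2>>27)&0xf = 0xd  ←
seq:1 @ bit 31 → (0x6f5f77e2>>31)&0x1 = 0x0

13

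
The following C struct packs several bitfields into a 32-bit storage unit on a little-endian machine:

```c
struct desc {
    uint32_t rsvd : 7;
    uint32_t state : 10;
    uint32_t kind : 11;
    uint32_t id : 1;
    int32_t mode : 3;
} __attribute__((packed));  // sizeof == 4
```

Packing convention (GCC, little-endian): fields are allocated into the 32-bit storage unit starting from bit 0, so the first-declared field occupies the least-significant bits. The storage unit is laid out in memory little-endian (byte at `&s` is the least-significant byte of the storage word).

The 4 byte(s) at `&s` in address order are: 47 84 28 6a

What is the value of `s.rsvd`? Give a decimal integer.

[0]=0x47 [1]=0x84 [2]=0x28 [3]=0x6a (little-endian) → word 0x6a288447
rsvd [0+:7] = (word>>0) & 0x7f = 71  ←
state [7+:10] = (word>>7) & 0x3ff = 264
kind [17+:11] = (word>>17) & 0x7ff = 1300
id [28+:1] = (word>>28) & 0x1 = 0
mode [29+:3] = (word>>29) & 0x7 = 3

71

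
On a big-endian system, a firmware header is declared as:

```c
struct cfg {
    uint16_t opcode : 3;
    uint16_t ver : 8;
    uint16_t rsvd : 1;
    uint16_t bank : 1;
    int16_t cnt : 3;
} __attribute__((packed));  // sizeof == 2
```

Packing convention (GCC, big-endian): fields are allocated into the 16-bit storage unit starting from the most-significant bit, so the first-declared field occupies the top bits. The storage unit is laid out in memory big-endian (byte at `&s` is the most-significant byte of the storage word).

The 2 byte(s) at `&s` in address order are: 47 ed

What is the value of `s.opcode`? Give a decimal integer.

2

[0]=0x47 [1]=0xed (big-endian) → word 0x47ed
opcode [13+:3] = (word>>13) & 0x7 = 2  ←
ver [5+:8] = (word>>5) & 0xff = 63
rsvd [4+:1] = (word>>4) & 0x1 = 0
bank [3+:1] = (word>>3) & 0x1 = 1
cnt [0+:3] = (word>>0) & 0x7 = 5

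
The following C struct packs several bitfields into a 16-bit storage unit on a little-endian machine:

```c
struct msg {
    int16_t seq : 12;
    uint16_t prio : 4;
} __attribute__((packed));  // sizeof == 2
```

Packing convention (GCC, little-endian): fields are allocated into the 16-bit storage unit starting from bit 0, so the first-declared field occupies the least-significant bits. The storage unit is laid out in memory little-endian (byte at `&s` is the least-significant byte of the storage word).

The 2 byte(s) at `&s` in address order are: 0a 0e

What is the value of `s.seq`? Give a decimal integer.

-502

[0]=0x0a [1]=0x0e (little-endian) → word 0x0e0a
seq [0+:12] = (word>>0) & 0xfff = 3594  ←
prio [12+:4] = (word>>12) & 0xf = 0
seq signed 12b, MSB=1: 3594 - 4096 = -502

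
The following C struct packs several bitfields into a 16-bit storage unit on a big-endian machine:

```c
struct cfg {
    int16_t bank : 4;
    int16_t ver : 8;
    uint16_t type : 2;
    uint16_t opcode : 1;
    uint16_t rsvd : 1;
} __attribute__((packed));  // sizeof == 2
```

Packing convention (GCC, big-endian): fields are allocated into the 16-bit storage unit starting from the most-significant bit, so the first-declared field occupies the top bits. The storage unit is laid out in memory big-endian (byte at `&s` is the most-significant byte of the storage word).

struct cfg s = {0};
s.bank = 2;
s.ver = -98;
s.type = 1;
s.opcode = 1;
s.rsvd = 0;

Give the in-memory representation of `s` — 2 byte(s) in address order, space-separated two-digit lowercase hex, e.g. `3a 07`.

29 e6

[12+:4] bank=2 & 0xf = 0x2; word=0x2000
[4+:8] ver=-98 & 0xff = 0x9e; word=0x29e0
[2+:2] type=1 & 0x3 = 0x1; word=0x29e4
[1+:1] opcode=1 & 0x1 = 0x1; word=0x29e6
[0+:1] rsvd=0 & 0x1 = 0x0; word=0x29e6
word = 0x29e6 → big-endian bytes:
  [0]=0x29  [1]=0xe6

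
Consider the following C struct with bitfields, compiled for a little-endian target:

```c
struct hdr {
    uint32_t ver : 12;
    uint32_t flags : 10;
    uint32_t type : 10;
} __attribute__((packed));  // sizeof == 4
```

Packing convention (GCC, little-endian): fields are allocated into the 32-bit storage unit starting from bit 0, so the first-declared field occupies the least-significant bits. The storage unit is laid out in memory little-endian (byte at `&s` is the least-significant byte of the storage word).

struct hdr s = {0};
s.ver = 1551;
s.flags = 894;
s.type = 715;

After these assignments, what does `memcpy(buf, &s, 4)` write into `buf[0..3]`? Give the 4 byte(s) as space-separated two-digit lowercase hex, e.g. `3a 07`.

[0+:12] ver=1551 & 0xfff = 0x60f; word=0x0000060f
[12+:10] flags=894 & 0x3ff = 0x37e; word=0x0037e60f
[22+:10] type=715 & 0x3ff = 0x2cb; word=0xb2f7e60f
word = 0xb2f7e60f → little-endian bytes:
  [0]=0x0f  [1]=0xe6  [2]=0xf7  [3]=0xb2

0f e6 f7 b2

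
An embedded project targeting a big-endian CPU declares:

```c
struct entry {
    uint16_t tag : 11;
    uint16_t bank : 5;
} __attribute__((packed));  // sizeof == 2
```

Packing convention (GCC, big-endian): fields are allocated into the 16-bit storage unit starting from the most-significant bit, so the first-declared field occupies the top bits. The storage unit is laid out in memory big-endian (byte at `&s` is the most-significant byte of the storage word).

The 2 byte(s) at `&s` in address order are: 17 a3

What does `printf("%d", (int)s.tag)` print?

[0]=0x17 [1]=0xa3 (big-endian) → word 0x17a3
tag:11 @ bit 5 → (0x17a3>>5)&0x7ff = 0xbd  ←
bank:5 @ bit 0 → (0x17a3>>0)&0x1f = 0x3

189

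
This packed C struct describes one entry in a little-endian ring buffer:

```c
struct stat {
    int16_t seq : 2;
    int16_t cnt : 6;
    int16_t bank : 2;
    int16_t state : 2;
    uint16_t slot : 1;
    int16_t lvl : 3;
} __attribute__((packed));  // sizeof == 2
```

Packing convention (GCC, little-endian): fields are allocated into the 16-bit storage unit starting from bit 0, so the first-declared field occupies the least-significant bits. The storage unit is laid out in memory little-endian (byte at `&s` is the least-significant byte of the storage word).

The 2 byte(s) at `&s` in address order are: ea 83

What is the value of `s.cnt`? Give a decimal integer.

-6

[0]=0xea [1]=0x83 (little-endian) → word 0x83ea
seq [0+:2] = (word>>0) & 0x3 = 2
cnt [2+:6] = (word>>2) & 0x3f = 58  ←
bank [8+:2] = (word>>8) & 0x3 = 3
state [10+:2] = (word>>10) & 0x3 = 0
slot [12+:1] = (word>>12) & 0x1 = 0
lvl [13+:3] = (word>>13) & 0x7 = 4
cnt signed 6b, MSB=1: 58 - 64 = -6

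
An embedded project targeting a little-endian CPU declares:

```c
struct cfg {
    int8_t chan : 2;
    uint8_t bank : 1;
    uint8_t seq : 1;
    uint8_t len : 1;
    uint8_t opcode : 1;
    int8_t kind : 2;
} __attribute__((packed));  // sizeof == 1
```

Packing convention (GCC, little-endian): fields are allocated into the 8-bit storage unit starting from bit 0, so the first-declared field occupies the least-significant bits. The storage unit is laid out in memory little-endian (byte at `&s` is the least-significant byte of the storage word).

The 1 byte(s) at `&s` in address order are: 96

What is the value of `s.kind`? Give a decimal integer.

[0]=0x96 (little-endian) → word 0x96
chan [0+:2] = (word>>0) & 0x3 = 2
bank [2+:1] = (word>>2) & 0x1 = 1
seq [3+:1] = (word>>3) & 0x1 = 0
len [4+:1] = (word>>4) & 0x1 = 1
opcode [5+:1] = (word>>5) & 0x1 = 0
kind [6+:2] = (word>>6) & 0x3 = 2  ←
kind signed 2b, MSB=1: 2 - 4 = -2

-2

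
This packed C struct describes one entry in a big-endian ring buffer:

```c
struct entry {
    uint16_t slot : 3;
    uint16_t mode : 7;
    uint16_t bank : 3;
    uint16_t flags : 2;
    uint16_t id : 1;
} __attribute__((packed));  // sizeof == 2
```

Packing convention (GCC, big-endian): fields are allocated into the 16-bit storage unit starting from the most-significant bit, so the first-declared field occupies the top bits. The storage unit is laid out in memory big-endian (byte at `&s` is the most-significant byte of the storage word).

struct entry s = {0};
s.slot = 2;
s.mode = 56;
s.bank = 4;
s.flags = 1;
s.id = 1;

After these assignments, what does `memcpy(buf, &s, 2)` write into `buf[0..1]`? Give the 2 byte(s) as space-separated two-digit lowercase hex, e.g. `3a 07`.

4e 23

[13+:3] slot=2 & 0x7 = 0x2; word=0x4000
[6+:7] mode=56 & 0x7f = 0x38; word=0x4e00
[3+:3] bank=4 & 0x7 = 0x4; word=0x4e20
[1+:2] flags=1 & 0x3 = 0x1; word=0x4e22
[0+:1] id=1 & 0x1 = 0x1; word=0x4e23
word = 0x4e23 → big-endian bytes:
  [0]=0x4e  [1]=0x23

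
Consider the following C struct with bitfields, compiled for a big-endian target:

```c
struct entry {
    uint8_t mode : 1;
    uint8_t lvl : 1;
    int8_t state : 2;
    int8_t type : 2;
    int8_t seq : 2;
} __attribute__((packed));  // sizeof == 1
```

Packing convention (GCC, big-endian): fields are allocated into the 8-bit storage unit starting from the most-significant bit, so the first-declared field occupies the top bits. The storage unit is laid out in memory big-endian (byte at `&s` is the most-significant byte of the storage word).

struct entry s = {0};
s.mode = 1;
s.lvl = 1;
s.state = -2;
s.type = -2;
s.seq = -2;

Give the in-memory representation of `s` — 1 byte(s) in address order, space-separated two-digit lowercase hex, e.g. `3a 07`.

ea

[7+:1] mode=1 & 0x1 = 0x1; word=0x80
[6+:1] lvl=1 & 0x1 = 0x1; word=0xc0
[4+:2] state=-2 & 0x3 = 0x2; word=0xe0
[2+:2] type=-2 & 0x3 = 0x2; word=0xe8
[0+:2] seq=-2 & 0x3 = 0x2; word=0xea
word = 0xea → big-endian bytes:
  [0]=0xea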